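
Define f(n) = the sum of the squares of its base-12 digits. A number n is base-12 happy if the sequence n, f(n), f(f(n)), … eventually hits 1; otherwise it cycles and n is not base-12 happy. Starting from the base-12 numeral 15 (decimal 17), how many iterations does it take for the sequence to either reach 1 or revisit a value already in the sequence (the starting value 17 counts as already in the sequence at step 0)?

17 = (1,5)_12 → 1² + 5² = 1 + 25 = 26
26 = (2,2)_12 → 2² + 2² = 4 + 4 = 8
8 = (8)_12 → 8² = 64
64 = (5,4)_12 → 5² + 4² = 25 + 16 = 41
41 = (3,5)_12 → 3² + 5² = 9 + 25 = 34
34 = (2,10)_12 → 2² + 10² = 4 + 100 = 104
104 = (8,8)_12 → 8² + 8² = 64 + 64 = 128
128 = (10,8)_12 → 10² + 8² = 100 + 64 = 164
164 = (1,1,8)_12 → 1² + 1² + 8² = 1 + 1 + 64 = 66
66 = (5,6)_12 → 5² + 6² = 25 + 36 = 61
61 = (5,1)_12 → 5² + 1² = 25 + 1 = 26  — 26 repeats.
That took 11 steps.

11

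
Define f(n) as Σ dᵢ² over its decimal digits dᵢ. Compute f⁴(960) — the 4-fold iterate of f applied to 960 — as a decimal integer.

960 → 9² + 6² + 0² = 117
117 → 1² + 1² + 7² = 51
51 → 5² + 1² = 26
26 → 2² + 6² = 40

40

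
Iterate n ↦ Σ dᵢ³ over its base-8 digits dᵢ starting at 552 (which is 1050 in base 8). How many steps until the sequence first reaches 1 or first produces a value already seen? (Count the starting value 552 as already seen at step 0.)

552 = (1,0,5,0)_8 → 1³ + 0³ + 5³ + 0³ = 1 + 0 + 125 + 0 = 126
126 = (1,7,6)_8 → 1³ + 7³ + 6³ = 1 + 343 + 216 = 560
560 = (1,0,6,0)_8 → 1³ + 0³ + 6³ + 0³ = 1 + 0 + 216 + 0 = 217
217 = (3,3,1)_8 → 3³ + 3³ + 1³ = 27 + 27 + 1 = 55
55 = (6,7)_8 → 6³ + 7³ = 216 + 343 = 559
559 = (1,0,5,7)_8 → 1³ + 0³ + 5³ + 7³ = 1 + 0 + 125 + 343 = 469
469 = (7,2,5)_8 → 7³ + 2³ + 5³ = 343 + 8 + 125 = 476
476 = (7,3,4)_8 → 7³ + 3³ + 4³ = 343 + 27 + 64 = 434
434 = (6,6,2)_8 → 6³ + 6³ + 2³ = 216 + 216 + 8 = 440
440 = (6,7,0)_8 → 6³ + 7³ + 0³ = 216 + 343 + 0 = 559  — 559 repeats.
That took 10 steps.

10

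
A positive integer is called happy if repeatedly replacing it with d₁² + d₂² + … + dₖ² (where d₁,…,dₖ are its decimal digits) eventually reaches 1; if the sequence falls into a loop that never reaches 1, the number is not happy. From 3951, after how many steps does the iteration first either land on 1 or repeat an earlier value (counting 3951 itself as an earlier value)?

12

3951 → 116
116 → 38
38 → 73
73 → 58
58 → 89
89 → 145
145 → 42
42 → 20
20 → 4
4 → 16
16 → 37
37 → 58  — 58 repeats.
That took 12 steps.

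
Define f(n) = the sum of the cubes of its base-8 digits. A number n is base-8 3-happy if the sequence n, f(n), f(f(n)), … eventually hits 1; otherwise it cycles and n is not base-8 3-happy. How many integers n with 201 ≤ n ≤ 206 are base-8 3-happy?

2

201: 201 → 29 → 152 → 35 → 91 → 55 → 559 → 469 → 476 → 434 → 440 → 559  (repeats 559)
202: 202 → 36 → 128 → 8 → 1  (reaches 1)
203: 203 → 55 → 559 → 469 → 476 → 434 → 440 → 559  (repeats 559)
204: 204 → 92 → 92  (repeats 92)
205: 205 → 153 → 36 → 128 → 8 → 1  (reaches 1)
206: 206 → 244 → 307 → 307  (repeats 307)
base-8 3-happy: 202, 205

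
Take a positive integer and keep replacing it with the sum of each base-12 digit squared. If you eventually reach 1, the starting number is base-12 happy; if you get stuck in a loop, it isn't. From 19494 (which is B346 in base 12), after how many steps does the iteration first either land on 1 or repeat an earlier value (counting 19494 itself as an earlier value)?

19494 = (11,3,4,6)_12 → 11² + 3² + 4² + 6² = 121 + 9 + 16 + 36 = 182
182 = (1,3,2)_12 → 1² + 3² + 2² = 1 + 9 + 4 = 14
14 = (1,2)_12 → 1² + 2² = 1 + 4 = 5
5 = (5)_12 → 5² = 25
25 = (2,1)_12 → 2² + 1² = 4 + 1 = 5  — 5 repeats.
That took 5 steps.

5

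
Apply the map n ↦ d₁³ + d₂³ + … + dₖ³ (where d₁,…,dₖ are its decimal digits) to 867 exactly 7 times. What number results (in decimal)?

432

867 → 1071
1071 → 345
345 → 216
216 → 225
225 → 141
141 → 66
66 → 432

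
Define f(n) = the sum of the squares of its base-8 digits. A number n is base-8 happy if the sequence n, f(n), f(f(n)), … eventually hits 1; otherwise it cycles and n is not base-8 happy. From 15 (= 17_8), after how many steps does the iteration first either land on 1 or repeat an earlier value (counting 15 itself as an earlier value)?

6

15 = (1,7)_8 → 1² + 7² = 50
50 = (6,2)_8 → 6² + 2² = 40
40 = (5,0)_8 → 5² + 0² = 25
25 = (3,1)_8 → 3² + 1² = 10
10 = (1,2)_8 → 1² + 2² = 5
5 = (5)_8 → 5² = 25  — 25 repeats.
That took 6 steps.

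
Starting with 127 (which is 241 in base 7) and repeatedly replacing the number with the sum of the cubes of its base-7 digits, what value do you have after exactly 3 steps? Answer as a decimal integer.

127 = (2,4,1)_7 → 2³ + 4³ + 1³ = 73
73 = (1,3,3)_7 → 1³ + 3³ + 3³ = 55
55 = (1,0,6)_7 → 1³ + 0³ + 6³ = 217

217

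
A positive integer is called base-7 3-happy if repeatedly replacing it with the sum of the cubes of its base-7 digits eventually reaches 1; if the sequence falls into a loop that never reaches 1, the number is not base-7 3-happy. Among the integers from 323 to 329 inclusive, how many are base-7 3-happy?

323: 323 → 281 → 251 → 341 → 557 → 137 → 197 → 65 → 17 → 35 → 125 → 251  (repeats 251)
324: 324 → 288 → 342 → 648 → 282 → 258 → 342  (repeats 342)
325: 325 → 307 → 433 → 343 → 1  (reaches 1)
326: 326 → 344 → 2 → 8 → 2  (repeats 2)
327: 327 → 405 → 219 → 99 → 9 → 9  (repeats 9)
328: 328 → 496 → 244 → 496  (repeats 496)
329: 329 → 341 → 557 → 137 → 197 → 65 → 17 → 35 → 125 → 251 → 341  (repeats 341)
base-7 3-happy: 325

1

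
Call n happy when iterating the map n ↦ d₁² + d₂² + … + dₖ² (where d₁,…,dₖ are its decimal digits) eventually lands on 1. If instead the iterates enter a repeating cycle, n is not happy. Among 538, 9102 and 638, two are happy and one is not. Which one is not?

538: 538 → 98 → 145 → 42 → 20 → 4 → 16 → 37 → 58 → 89 → 145  — repeats 145 (not happy)
9102: 9102 → 86 → 100 → 1  — reaches 1 (happy)
638: 638 → 109 → 82 → 68 → 100 → 1  — reaches 1 (happy)

538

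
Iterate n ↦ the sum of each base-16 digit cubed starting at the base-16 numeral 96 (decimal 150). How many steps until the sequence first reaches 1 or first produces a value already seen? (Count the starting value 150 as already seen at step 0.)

150 = (9,6)_16 → 9³ + 6³ = 729 + 216 = 945
945 = (3,11,1)_16 → 3³ + 11³ + 1³ = 27 + 1331 + 1 = 1359
1359 = (5,4,15)_16 → 5³ + 4³ + 15³ = 125 + 64 + 3375 = 3564
3564 = (13,14,12)_16 → 13³ + 14³ + 12³ = 2197 + 2744 + 1728 = 6669
6669 = (1,10,0,13)_16 → 1³ + 10³ + 0³ + 13³ = 1 + 1000 + 0 + 2197 = 3198
3198 = (12,7,14)_16 → 12³ + 7³ + 14³ = 1728 + 343 + 2744 = 4815
4815 = (1,2,12,15)_16 → 1³ + 2³ + 12³ + 15³ = 1 + 8 + 1728 + 3375 = 5112
5112 = (1,3,15,8)_16 → 1³ + 3³ + 15³ + 8³ = 1 + 27 + 3375 + 512 = 3915
3915 = (15,4,11)_16 → 15³ + 4³ + 11³ = 3375 + 64 + 1331 = 4770
4770 = (1,2,10,2)_16 → 1³ + 2³ + 10³ + 2³ = 1 + 8 + 1000 + 8 = 1017
1017 = (3,15,9)_16 → 3³ + 15³ + 9³ = 27 + 3375 + 729 = 4131
4131 = (1,0,2,3)_16 → 1³ + 0³ + 2³ + 3³ = 1 + 0 + 8 + 27 = 36
36 = (2,4)_16 → 2³ + 4³ = 8 + 64 = 72
72 = (4,8)_16 → 4³ + 8³ = 64 + 512 = 576
576 = (2,4,0)_16 → 2³ + 4³ + 0³ = 8 + 64 + 0 = 72  — 72 repeats.
That took 15 steps.

15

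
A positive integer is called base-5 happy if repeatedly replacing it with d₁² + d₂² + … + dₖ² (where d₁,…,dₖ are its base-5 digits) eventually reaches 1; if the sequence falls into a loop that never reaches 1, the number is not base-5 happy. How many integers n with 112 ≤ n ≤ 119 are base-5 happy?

2

112: 112 → 24 → 32 → 6 → 2 → 4 → 16 → 10 → 4  — not base-5 happy
113: 113 → 29 → 17 → 13 → 13  — not base-5 happy
114: 114 → 36 → 6 → 2 → 4 → 16 → 10 → 4  — not base-5 happy
115: 115 → 25 → 1  — base-5 happy
116: 116 → 26 → 2 → 4 → 16 → 10 → 4  — not base-5 happy
117: 117 → 29 → 17 → 13 → 13  — not base-5 happy
118: 118 → 34 → 18 → 18  — not base-5 happy
119: 119 → 41 → 11 → 5 → 1  — base-5 happy
base-5 happy: 115, 119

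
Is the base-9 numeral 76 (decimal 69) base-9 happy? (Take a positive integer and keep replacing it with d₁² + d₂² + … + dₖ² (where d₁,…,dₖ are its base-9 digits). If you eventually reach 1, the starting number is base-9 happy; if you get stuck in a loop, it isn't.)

not base-9 happy

69 = (7,6)_9 → 85
85 = (1,0,4)_9 → 17
17 = (1,8)_9 → 65
65 = (7,2)_9 → 53
53 = (5,8)_9 → 89
89 = (1,0,8)_9 → 65  — 65 already seen; the sequence cycles without reaching 1.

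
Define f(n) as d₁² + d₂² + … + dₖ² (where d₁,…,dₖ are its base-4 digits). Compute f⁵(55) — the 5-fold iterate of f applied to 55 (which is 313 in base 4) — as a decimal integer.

55 = (3,1,3)_4 → 3² + 1² + 3² = 9 + 1 + 9 = 19
19 = (1,0,3)_4 → 1² + 0² + 3² = 1 + 0 + 9 = 10
10 = (2,2)_4 → 2² + 2² = 4 + 4 = 8
8 = (2,0)_4 → 2² + 0² = 4 + 0 = 4
4 = (1,0)_4 → 1² + 0² = 1 + 0 = 1

1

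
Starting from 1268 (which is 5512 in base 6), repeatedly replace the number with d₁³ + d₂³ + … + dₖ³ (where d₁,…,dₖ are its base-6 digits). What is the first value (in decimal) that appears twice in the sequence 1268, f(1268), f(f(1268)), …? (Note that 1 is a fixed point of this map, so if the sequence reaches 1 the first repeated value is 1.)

1268 = (5,5,1,2)_6 → 5³ + 5³ + 1³ + 2³ = 259
259 = (1,1,1,1)_6 → 1³ + 1³ + 1³ + 1³ = 4
4 = (4)_6 → 4³ = 64
64 = (1,4,4)_6 → 1³ + 4³ + 4³ = 129
129 = (3,3,3)_6 → 3³ + 3³ + 3³ = 81
81 = (2,1,3)_6 → 2³ + 1³ + 3³ = 36
36 = (1,0,0)_6 → 1³ + 0³ + 0³ = 1  — reached the fixed point 1.
1 → 1, so 1 is the first repeated value.

1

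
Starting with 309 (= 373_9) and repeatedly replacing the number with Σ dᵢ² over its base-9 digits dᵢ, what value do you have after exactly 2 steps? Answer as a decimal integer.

65

309 = (3,7,3)_9 → 3² + 7² + 3² = 67
67 = (7,4)_9 → 7² + 4² = 65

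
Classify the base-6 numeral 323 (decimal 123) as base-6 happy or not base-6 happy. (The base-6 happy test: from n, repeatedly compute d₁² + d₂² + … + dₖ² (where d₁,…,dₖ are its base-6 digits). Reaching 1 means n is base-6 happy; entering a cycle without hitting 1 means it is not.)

not base-6 happy

123 = (3,2,3)_6 → 3² + 2² + 3² = 9 + 4 + 9 = 22
22 = (3,4)_6 → 3² + 4² = 9 + 16 = 25
25 = (4,1)_6 → 4² + 1² = 16 + 1 = 17
17 = (2,5)_6 → 2² + 5² = 4 + 25 = 29
29 = (4,5)_6 → 4² + 5² = 16 + 25 = 41
41 = (1,0,5)_6 → 1² + 0² + 5² = 1 + 0 + 25 = 26
26 = (4,2)_6 → 4² + 2² = 16 + 4 = 20
20 = (3,2)_6 → 3² + 2² = 9 + 4 = 13
13 = (2,1)_6 → 2² + 1² = 4 + 1 = 5
5 = (5)_6 → 5² = 25  — 25 already seen; the sequence cycles without reaching 1.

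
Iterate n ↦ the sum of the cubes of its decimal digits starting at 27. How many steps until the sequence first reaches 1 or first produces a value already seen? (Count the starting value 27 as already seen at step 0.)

3

27 → 2³ + 7³ = 8 + 343 = 351
351 → 3³ + 5³ + 1³ = 27 + 125 + 1 = 153
153 → 1³ + 5³ + 3³ = 1 + 125 + 27 = 153  — 153 repeats.
That took 3 steps.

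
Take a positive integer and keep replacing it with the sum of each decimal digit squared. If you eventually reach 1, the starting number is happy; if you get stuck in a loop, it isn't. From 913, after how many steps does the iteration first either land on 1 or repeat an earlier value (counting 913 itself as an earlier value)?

913 → 9² + 1² + 3² = 91
91 → 9² + 1² = 82
82 → 8² + 2² = 68
68 → 6² + 8² = 100
100 → 1² + 0² + 0² = 1  — reached 1.
That took 5 steps.

5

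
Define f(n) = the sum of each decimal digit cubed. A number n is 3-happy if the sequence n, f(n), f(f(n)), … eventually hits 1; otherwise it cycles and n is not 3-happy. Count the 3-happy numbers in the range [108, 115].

1

108: 108 → 513 → 153 → 153  (repeats 153)
109: 109 → 730 → 370 → 370  (repeats 370)
110: 110 → 2 → 8 → 512 → 134 → 92 → 737 → 713 → 371 → 371  (repeats 371)
111: 111 → 3 → 27 → 351 → 153 → 153  (repeats 153)
112: 112 → 10 → 1  (reaches 1)
113: 113 → 29 → 737 → 713 → 371 → 371  (repeats 371)
114: 114 → 66 → 432 → 99 → 1458 → 702 → 351 → 153 → 153  (repeats 153)
115: 115 → 127 → 352 → 160 → 217 → 352  (repeats 352)
3-happy: 112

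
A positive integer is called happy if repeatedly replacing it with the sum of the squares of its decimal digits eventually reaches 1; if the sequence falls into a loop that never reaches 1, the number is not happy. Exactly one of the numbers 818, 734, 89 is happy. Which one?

818: 818 → 129 → 86 → 100 → 1  — reaches 1 (happy)
734: 734 → 74 → 65 → 61 → 37 → 58 → 89 → 145 → 42 → 20 → 4 → 16 → 37  — repeats 37 (not happy)
89: 89 → 145 → 42 → 20 → 4 → 16 → 37 → 58 → 89  — repeats 89 (not happy)

818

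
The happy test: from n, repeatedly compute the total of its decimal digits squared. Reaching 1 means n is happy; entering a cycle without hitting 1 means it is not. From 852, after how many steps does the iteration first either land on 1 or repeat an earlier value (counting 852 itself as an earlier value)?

14

852 → 8² + 5² + 2² = 93
93 → 9² + 3² = 90
90 → 9² + 0² = 81
81 → 8² + 1² = 65
65 → 6² + 5² = 61
61 → 6² + 1² = 37
37 → 3² + 7² = 58
58 → 5² + 8² = 89
89 → 8² + 9² = 145
145 → 1² + 4² + 5² = 42
42 → 4² + 2² = 20
20 → 2² + 0² = 4
4 → 4² = 16
16 → 1² + 6² = 37  — 37 repeats.
That took 14 steps.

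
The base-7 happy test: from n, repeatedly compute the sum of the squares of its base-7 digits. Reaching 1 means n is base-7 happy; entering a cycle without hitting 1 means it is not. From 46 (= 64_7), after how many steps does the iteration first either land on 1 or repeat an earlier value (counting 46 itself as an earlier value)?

46 = (6,4)_7 → 6² + 4² = 36 + 16 = 52
52 = (1,0,3)_7 → 1² + 0² + 3² = 1 + 0 + 9 = 10
10 = (1,3)_7 → 1² + 3² = 1 + 9 = 10  — 10 repeats.
That took 3 steps.

3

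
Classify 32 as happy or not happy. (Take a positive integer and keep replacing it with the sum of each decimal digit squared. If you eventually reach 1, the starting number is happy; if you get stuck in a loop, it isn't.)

happy

32 → 13
13 → 10
10 → 1  — reached 1.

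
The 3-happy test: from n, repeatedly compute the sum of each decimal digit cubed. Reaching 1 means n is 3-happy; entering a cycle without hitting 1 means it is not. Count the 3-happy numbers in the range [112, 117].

112: 112 → 10 → 1  (reaches 1)
113: 113 → 29 → 737 → 713 → 371 → 371  (repeats 371)
114: 114 → 66 → 432 → 99 → 1458 → 702 → 351 → 153 → 153  (repeats 153)
115: 115 → 127 → 352 → 160 → 217 → 352  (repeats 352)
116: 116 → 218 → 521 → 134 → 92 → 737 → 713 → 371 → 371  (repeats 371)
117: 117 → 345 → 216 → 225 → 141 → 66 → 432 → 99 → 1458 → 702 → 351 → 153 → 153  (repeats 153)
3-happy: 112

1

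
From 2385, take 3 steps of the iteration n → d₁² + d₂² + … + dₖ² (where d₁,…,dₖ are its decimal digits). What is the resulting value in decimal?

2385 → 2² + 3² + 8² + 5² = 4 + 9 + 64 + 25 = 102
102 → 1² + 0² + 2² = 1 + 0 + 4 = 5
5 → 5² = 25

25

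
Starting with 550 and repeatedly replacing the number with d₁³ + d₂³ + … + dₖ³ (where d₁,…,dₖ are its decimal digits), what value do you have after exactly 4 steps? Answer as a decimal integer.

250

550 → 5³ + 5³ + 0³ = 125 + 125 + 0 = 250
250 → 2³ + 5³ + 0³ = 8 + 125 + 0 = 133
133 → 1³ + 3³ + 3³ = 1 + 27 + 27 = 55
55 → 5³ + 5³ = 125 + 125 = 250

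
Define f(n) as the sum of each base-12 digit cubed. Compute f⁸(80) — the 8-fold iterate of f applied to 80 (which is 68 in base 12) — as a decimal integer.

1

80 = (6,8)_12 → 728
728 = (5,0,8)_12 → 637
637 = (4,5,1)_12 → 190
190 = (1,3,10)_12 → 1028
1028 = (7,1,8)_12 → 856
856 = (5,11,4)_12 → 1520
1520 = (10,6,8)_12 → 1728
1728 = (1,0,0,0)_12 → 1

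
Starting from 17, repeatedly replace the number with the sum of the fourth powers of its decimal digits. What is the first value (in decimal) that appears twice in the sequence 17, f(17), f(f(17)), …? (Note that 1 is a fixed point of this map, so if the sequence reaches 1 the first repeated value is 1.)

8208

17 → 1⁴ + 7⁴ = 1 + 2401 = 2402
2402 → 2⁴ + 4⁴ + 0⁴ + 2⁴ = 16 + 256 + 0 + 16 = 288
288 → 2⁴ + 8⁴ + 8⁴ = 16 + 4096 + 4096 = 8208
8208 → 8⁴ + 2⁴ + 0⁴ + 8⁴ = 4096 + 16 + 0 + 4096 = 8208  — 8208 already appeared earlier.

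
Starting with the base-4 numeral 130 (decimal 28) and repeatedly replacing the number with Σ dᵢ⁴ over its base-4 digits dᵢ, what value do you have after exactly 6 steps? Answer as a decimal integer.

1

28 = (1,3,0)_4 → 82
82 = (1,1,0,2)_4 → 18
18 = (1,0,2)_4 → 17
17 = (1,0,1)_4 → 2
2 = (2)_4 → 16
16 = (1,0,0)_4 → 1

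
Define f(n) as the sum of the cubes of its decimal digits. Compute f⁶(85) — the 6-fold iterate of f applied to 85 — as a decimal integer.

85 → 8³ + 5³ = 637
637 → 6³ + 3³ + 7³ = 586
586 → 5³ + 8³ + 6³ = 853
853 → 8³ + 5³ + 3³ = 664
664 → 6³ + 6³ + 4³ = 496
496 → 4³ + 9³ + 6³ = 1009

1009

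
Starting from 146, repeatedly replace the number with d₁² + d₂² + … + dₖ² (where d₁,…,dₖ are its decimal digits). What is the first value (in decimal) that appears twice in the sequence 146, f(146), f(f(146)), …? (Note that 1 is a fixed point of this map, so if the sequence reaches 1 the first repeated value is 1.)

146 → 1² + 4² + 6² = 53
53 → 5² + 3² = 34
34 → 3² + 4² = 25
25 → 2² + 5² = 29
29 → 2² + 9² = 85
85 → 8² + 5² = 89
89 → 8² + 9² = 145
145 → 1² + 4² + 5² = 42
42 → 4² + 2² = 20
20 → 2² + 0² = 4
4 → 4² = 16
16 → 1² + 6² = 37
37 → 3² + 7² = 58
58 → 5² + 8² = 89  — 89 already appeared earlier.

89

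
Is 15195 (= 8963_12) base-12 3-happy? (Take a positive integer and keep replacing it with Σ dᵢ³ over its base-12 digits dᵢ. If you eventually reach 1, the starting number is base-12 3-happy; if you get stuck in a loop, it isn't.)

not base-12 3-happy

15195 = (8,9,6,3)_12 → 8³ + 9³ + 6³ + 3³ = 1484
1484 = (10,3,8)_12 → 10³ + 3³ + 8³ = 1539
1539 = (10,8,3)_12 → 10³ + 8³ + 3³ = 1539  — 1539 already seen; the sequence cycles without reaching 1.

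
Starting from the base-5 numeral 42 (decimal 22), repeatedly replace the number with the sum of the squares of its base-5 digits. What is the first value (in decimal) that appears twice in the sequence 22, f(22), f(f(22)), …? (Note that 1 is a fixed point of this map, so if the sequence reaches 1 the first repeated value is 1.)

16

22 = (4,2)_5 → 4² + 2² = 16 + 4 = 20
20 = (4,0)_5 → 4² + 0² = 16 + 0 = 16
16 = (3,1)_5 → 3² + 1² = 9 + 1 = 10
10 = (2,0)_5 → 2² + 0² = 4 + 0 = 4
4 = (4)_5 → 4² = 16  — 16 already appeared earlier.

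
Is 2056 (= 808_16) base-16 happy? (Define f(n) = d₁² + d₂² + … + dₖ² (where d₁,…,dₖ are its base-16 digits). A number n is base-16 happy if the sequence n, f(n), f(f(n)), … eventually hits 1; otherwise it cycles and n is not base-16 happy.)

2056 = (8,0,8)_16 → 8² + 0² + 8² = 128
128 = (8,0)_16 → 8² + 0² = 64
64 = (4,0)_16 → 4² + 0² = 16
16 = (1,0)_16 → 1² + 0² = 1  — reached 1.

base-16 happy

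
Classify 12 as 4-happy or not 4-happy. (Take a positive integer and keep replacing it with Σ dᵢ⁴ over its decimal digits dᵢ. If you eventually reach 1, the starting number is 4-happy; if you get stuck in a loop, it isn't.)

12 → 17
17 → 2402
2402 → 288
288 → 8208
8208 → 8208  — 8208 already seen; the sequence cycles without reaching 1.

not 4-happy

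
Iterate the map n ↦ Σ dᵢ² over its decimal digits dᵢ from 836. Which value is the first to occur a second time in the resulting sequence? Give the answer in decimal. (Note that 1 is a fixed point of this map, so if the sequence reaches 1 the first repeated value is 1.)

836 → 8² + 3² + 6² = 109
109 → 1² + 0² + 9² = 82
82 → 8² + 2² = 68
68 → 6² + 8² = 100
100 → 1² + 0² + 0² = 1  — reached the fixed point 1.
1 → 1, so 1 is the first repeated value.

1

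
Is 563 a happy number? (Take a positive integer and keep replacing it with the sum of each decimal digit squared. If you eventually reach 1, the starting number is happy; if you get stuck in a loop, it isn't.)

happy

563 → 5² + 6² + 3² = 25 + 36 + 9 = 70
70 → 7² + 0² = 49 + 0 = 49
49 → 4² + 9² = 16 + 81 = 97
97 → 9² + 7² = 81 + 49 = 130
130 → 1² + 3² + 0² = 1 + 9 + 0 = 10
10 → 1² + 0² = 1 + 0 = 1  — reached 1.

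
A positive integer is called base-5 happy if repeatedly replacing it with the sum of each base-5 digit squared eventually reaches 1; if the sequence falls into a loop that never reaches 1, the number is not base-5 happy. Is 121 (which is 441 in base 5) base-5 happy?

base-5 happy

121 = (4,4,1)_5 → 4² + 4² + 1² = 16 + 16 + 1 = 33
33 = (1,1,3)_5 → 1² + 1² + 3² = 1 + 1 + 9 = 11
11 = (2,1)_5 → 2² + 1² = 4 + 1 = 5
5 = (1,0)_5 → 1² + 0² = 1 + 0 = 1  — reached 1.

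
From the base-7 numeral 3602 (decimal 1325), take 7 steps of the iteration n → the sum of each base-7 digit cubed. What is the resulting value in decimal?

1325 = (3,6,0,2)_7 → 3³ + 6³ + 0³ + 2³ = 27 + 216 + 0 + 8 = 251
251 = (5,0,6)_7 → 5³ + 0³ + 6³ = 125 + 0 + 216 = 341
341 = (6,6,5)_7 → 6³ + 6³ + 5³ = 216 + 216 + 125 = 557
557 = (1,4,2,4)_7 → 1³ + 4³ + 2³ + 4³ = 1 + 64 + 8 + 64 = 137
137 = (2,5,4)_7 → 2³ + 5³ + 4³ = 8 + 125 + 64 = 197
197 = (4,0,1)_7 → 4³ + 0³ + 1³ = 64 + 0 + 1 = 65
65 = (1,2,2)_7 → 1³ + 2³ + 2³ = 1 + 8 + 8 = 17

17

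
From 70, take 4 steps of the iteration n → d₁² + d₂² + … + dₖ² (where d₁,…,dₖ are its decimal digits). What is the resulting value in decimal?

10

70 → 7² + 0² = 49
49 → 4² + 9² = 97
97 → 9² + 7² = 130
130 → 1² + 3² + 0² = 10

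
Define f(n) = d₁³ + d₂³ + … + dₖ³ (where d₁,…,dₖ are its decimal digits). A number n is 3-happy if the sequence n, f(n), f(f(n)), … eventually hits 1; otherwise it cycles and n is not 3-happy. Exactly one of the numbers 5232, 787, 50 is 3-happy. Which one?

5232: 5232 → 168 → 729 → 1080 → 513 → 153 → 153  — repeats 153 (not 3-happy)
787: 787 → 1198 → 1243 → 100 → 1  — reaches 1 (3-happy)
50: 50 → 125 → 134 → 92 → 737 → 713 → 371 → 371  — repeats 371 (not 3-happy)

787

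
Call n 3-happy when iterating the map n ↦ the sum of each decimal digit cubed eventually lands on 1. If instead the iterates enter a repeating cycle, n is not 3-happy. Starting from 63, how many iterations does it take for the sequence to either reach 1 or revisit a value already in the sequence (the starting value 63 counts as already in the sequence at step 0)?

63 → 6³ + 3³ = 243
243 → 2³ + 4³ + 3³ = 99
99 → 9³ + 9³ = 1458
1458 → 1³ + 4³ + 5³ + 8³ = 702
702 → 7³ + 0³ + 2³ = 351
351 → 3³ + 5³ + 1³ = 153
153 → 1³ + 5³ + 3³ = 153  — 153 repeats.
That took 7 steps.

7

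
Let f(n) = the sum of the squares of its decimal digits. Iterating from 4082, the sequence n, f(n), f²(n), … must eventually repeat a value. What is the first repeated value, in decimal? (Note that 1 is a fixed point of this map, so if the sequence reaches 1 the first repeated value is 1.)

4082 → 4² + 0² + 8² + 2² = 84
84 → 8² + 4² = 80
80 → 8² + 0² = 64
64 → 6² + 4² = 52
52 → 5² + 2² = 29
29 → 2² + 9² = 85
85 → 8² + 5² = 89
89 → 8² + 9² = 145
145 → 1² + 4² + 5² = 42
42 → 4² + 2² = 20
20 → 2² + 0² = 4
4 → 4² = 16
16 → 1² + 6² = 37
37 → 3² + 7² = 58
58 → 5² + 8² = 89  — 89 already appeared earlier.

89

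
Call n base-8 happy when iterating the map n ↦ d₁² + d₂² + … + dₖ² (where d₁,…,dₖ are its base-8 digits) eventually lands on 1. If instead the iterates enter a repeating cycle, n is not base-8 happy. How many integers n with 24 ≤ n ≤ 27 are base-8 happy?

1

24: 24 → 9 → 2 → 4 → 16 → 4  — not base-8 happy
25: 25 → 10 → 5 → 25  — not base-8 happy
26: 26 → 13 → 26  — not base-8 happy
27: 27 → 18 → 8 → 1  — base-8 happy
base-8 happy: 27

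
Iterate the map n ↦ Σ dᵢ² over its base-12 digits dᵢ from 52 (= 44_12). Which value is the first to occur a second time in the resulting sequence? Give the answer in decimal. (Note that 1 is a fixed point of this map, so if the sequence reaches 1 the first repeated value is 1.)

52 = (4,4)_12 → 4² + 4² = 16 + 16 = 32
32 = (2,8)_12 → 2² + 8² = 4 + 64 = 68
68 = (5,8)_12 → 5² + 8² = 25 + 64 = 89
89 = (7,5)_12 → 7² + 5² = 49 + 25 = 74
74 = (6,2)_12 → 6² + 2² = 36 + 4 = 40
40 = (3,4)_12 → 3² + 4² = 9 + 16 = 25
25 = (2,1)_12 → 2² + 1² = 4 + 1 = 5
5 = (5)_12 → 5² = 25  — 25 already appeared earlier.

25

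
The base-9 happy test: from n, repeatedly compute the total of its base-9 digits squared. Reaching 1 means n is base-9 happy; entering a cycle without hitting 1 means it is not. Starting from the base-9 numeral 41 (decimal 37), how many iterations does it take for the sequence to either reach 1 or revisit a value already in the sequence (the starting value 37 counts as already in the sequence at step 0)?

5

37 = (4,1)_9 → 4² + 1² = 17
17 = (1,8)_9 → 1² + 8² = 65
65 = (7,2)_9 → 7² + 2² = 53
53 = (5,8)_9 → 5² + 8² = 89
89 = (1,0,8)_9 → 1² + 0² + 8² = 65  — 65 repeats.
That took 5 steps.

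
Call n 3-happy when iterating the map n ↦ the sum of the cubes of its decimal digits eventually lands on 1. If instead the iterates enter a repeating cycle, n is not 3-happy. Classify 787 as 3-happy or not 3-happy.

787 → 7³ + 8³ + 7³ = 1198
1198 → 1³ + 1³ + 9³ + 8³ = 1243
1243 → 1³ + 2³ + 4³ + 3³ = 100
100 → 1³ + 0³ + 0³ = 1  — reached 1.

3-happy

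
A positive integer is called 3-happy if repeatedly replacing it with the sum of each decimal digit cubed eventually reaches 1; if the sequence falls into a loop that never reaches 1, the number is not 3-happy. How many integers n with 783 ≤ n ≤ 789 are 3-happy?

783: 783 → 882 → 1032 → 36 → 243 → 99 → 1458 → 702 → 351 → 153 → 153  — not 3-happy
784: 784 → 919 → 1459 → 919  — not 3-happy
785: 785 → 980 → 1241 → 74 → 407 → 407  — not 3-happy
786: 786 → 1071 → 345 → 216 → 225 → 141 → 66 → 432 → 99 → 1458 → 702 → 351 → 153 → 153  — not 3-happy
787: 787 → 1198 → 1243 → 100 → 1  — 3-happy
788: 788 → 1367 → 587 → 980 → 1241 → 74 → 407 → 407  — not 3-happy
789: 789 → 1584 → 702 → 351 → 153 → 153  — not 3-happy
3-happy: 787

1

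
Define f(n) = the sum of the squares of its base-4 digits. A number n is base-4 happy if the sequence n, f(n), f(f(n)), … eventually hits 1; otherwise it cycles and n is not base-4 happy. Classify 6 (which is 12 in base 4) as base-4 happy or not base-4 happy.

6 = (1,2)_4 → 1² + 2² = 5
5 = (1,1)_4 → 1² + 1² = 2
2 = (2)_4 → 2² = 4
4 = (1,0)_4 → 1² + 0² = 1  — reached 1.

base-4 happy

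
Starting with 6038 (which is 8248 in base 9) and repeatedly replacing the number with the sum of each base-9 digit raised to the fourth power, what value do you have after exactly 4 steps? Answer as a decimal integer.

4098

6038 = (8,2,4,8)_9 → 8⁴ + 2⁴ + 4⁴ + 8⁴ = 8464
8464 = (1,2,5,4,4)_9 → 1⁴ + 2⁴ + 5⁴ + 4⁴ + 4⁴ = 1154
1154 = (1,5,2,2)_9 → 1⁴ + 5⁴ + 2⁴ + 2⁴ = 658
658 = (8,1,1)_9 → 8⁴ + 1⁴ + 1⁴ = 4098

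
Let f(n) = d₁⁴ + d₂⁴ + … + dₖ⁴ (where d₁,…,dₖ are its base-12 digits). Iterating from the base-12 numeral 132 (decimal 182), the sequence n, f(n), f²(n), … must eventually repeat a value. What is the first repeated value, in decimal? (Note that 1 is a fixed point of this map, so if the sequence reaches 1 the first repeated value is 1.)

182 = (1,3,2)_12 → 1⁴ + 3⁴ + 2⁴ = 98
98 = (8,2)_12 → 8⁴ + 2⁴ = 4112
4112 = (2,4,6,8)_12 → 2⁴ + 4⁴ + 6⁴ + 8⁴ = 5664
5664 = (3,3,4,0)_12 → 3⁴ + 3⁴ + 4⁴ + 0⁴ = 418
418 = (2,10,10)_12 → 2⁴ + 10⁴ + 10⁴ = 20016
20016 = (11,7,0,0)_12 → 11⁴ + 7⁴ + 0⁴ + 0⁴ = 17042
17042 = (9,10,4,2)_12 → 9⁴ + 10⁴ + 4⁴ + 2⁴ = 16833
16833 = (9,8,10,9)_12 → 9⁴ + 8⁴ + 10⁴ + 9⁴ = 27218
27218 = (1,3,9,0,2)_12 → 1⁴ + 3⁴ + 9⁴ + 0⁴ + 2⁴ = 6659
6659 = (3,10,2,11)_12 → 3⁴ + 10⁴ + 2⁴ + 11⁴ = 24738
24738 = (1,2,3,9,6)_12 → 1⁴ + 2⁴ + 3⁴ + 9⁴ + 6⁴ = 7955
7955 = (4,7,2,11)_12 → 4⁴ + 7⁴ + 2⁴ + 11⁴ = 17314
17314 = (10,0,2,10)_12 → 10⁴ + 0⁴ + 2⁴ + 10⁴ = 20016  — 20016 already appeared earlier.

20016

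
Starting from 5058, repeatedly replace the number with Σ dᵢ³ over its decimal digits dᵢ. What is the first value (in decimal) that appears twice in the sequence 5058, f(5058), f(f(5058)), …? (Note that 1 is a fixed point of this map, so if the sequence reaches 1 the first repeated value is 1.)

5058 → 5³ + 0³ + 5³ + 8³ = 125 + 0 + 125 + 512 = 762
762 → 7³ + 6³ + 2³ = 343 + 216 + 8 = 567
567 → 5³ + 6³ + 7³ = 125 + 216 + 343 = 684
684 → 6³ + 8³ + 4³ = 216 + 512 + 64 = 792
792 → 7³ + 9³ + 2³ = 343 + 729 + 8 = 1080
1080 → 1³ + 0³ + 8³ + 0³ = 1 + 0 + 512 + 0 = 513
513 → 5³ + 1³ + 3³ = 125 + 1 + 27 = 153
153 → 1³ + 5³ + 3³ = 1 + 125 + 27 = 153  — 153 already appeared earlier.

153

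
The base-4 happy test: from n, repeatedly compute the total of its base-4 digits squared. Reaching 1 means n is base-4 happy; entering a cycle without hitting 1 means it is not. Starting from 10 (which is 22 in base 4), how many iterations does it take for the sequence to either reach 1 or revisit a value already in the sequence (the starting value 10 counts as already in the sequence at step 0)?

10 = (2,2)_4 → 2² + 2² = 4 + 4 = 8
8 = (2,0)_4 → 2² + 0² = 4 + 0 = 4
4 = (1,0)_4 → 1² + 0² = 1 + 0 = 1  — reached 1.
That took 3 steps.

3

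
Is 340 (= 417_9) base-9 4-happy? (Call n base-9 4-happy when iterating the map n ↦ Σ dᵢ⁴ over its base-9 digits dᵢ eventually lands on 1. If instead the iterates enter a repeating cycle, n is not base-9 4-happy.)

340 = (4,1,7)_9 → 4⁴ + 1⁴ + 7⁴ = 256 + 1 + 2401 = 2658
2658 = (3,5,7,3)_9 → 3⁴ + 5⁴ + 7⁴ + 3⁴ = 81 + 625 + 2401 + 81 = 3188
3188 = (4,3,3,2)_9 → 4⁴ + 3⁴ + 3⁴ + 2⁴ = 256 + 81 + 81 + 16 = 434
434 = (5,3,2)_9 → 5⁴ + 3⁴ + 2⁴ = 625 + 81 + 16 = 722
722 = (8,8,2)_9 → 8⁴ + 8⁴ + 2⁴ = 4096 + 4096 + 16 = 8208
8208 = (1,2,2,3,0)_9 → 1⁴ + 2⁴ + 2⁴ + 3⁴ + 0⁴ = 1 + 16 + 16 + 81 + 0 = 114
114 = (1,3,6)_9 → 1⁴ + 3⁴ + 6⁴ = 1 + 81 + 1296 = 1378
1378 = (1,8,0,1)_9 → 1⁴ + 8⁴ + 0⁴ + 1⁴ = 1 + 4096 + 0 + 1 = 4098
4098 = (5,5,5,3)_9 → 5⁴ + 5⁴ + 5⁴ + 3⁴ = 625 + 625 + 625 + 81 = 1956
1956 = (2,6,1,3)_9 → 2⁴ + 6⁴ + 1⁴ + 3⁴ = 16 + 1296 + 1 + 81 = 1394
1394 = (1,8,1,8)_9 → 1⁴ + 8⁴ + 1⁴ + 8⁴ = 1 + 4096 + 1 + 4096 = 8194
8194 = (1,2,2,1,4)_9 → 1⁴ + 2⁴ + 2⁴ + 1⁴ + 4⁴ = 1 + 16 + 16 + 1 + 256 = 290
290 = (3,5,2)_9 → 3⁴ + 5⁴ + 2⁴ = 81 + 625 + 16 = 722  — 722 already seen; the sequence cycles without reaching 1.

not base-9 4-happy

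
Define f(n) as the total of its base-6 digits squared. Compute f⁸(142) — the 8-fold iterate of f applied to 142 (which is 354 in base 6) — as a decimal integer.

142 = (3,5,4)_6 → 3² + 5² + 4² = 9 + 25 + 16 = 50
50 = (1,2,2)_6 → 1² + 2² + 2² = 1 + 4 + 4 = 9
9 = (1,3)_6 → 1² + 3² = 1 + 9 = 10
10 = (1,4)_6 → 1² + 4² = 1 + 16 = 17
17 = (2,5)_6 → 2² + 5² = 4 + 25 = 29
29 = (4,5)_6 → 4² + 5² = 16 + 25 = 41
41 = (1,0,5)_6 → 1² + 0² + 5² = 1 + 0 + 25 = 26
26 = (4,2)_6 → 4² + 2² = 16 + 4 = 20

20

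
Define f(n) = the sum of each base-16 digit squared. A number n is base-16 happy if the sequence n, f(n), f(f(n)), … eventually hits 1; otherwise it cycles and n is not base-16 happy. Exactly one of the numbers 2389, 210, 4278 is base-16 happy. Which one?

4278

2389: 2389 → 131 → 73 → 97 → 37 → 29 → 170 → 200 → 208 → 169 → 181 → 146 → 85 → 50 → 13 → 169  — repeats 169 (not base-16 happy)
210: 210 → 173 → 269 → 170 → 200 → 208 → 169 → 181 → 146 → 85 → 50 → 13 → 169  — repeats 169 (not base-16 happy)
4278: 4278 → 158 → 277 → 27 → 122 → 149 → 106 → 136 → 128 → 64 → 16 → 1  — reaches 1 (base-16 happy)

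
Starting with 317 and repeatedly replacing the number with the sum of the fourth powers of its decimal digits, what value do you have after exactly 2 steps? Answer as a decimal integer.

4449

317 → 2483
2483 → 4449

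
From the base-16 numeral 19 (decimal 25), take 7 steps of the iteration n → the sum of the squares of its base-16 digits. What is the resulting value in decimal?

181

25 = (1,9)_16 → 1² + 9² = 82
82 = (5,2)_16 → 5² + 2² = 29
29 = (1,13)_16 → 1² + 13² = 170
170 = (10,10)_16 → 10² + 10² = 200
200 = (12,8)_16 → 12² + 8² = 208
208 = (13,0)_16 → 13² + 0² = 169
169 = (10,9)_16 → 10² + 9² = 181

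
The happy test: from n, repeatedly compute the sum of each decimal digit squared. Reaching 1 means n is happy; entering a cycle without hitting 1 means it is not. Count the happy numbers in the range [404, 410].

2

404: 404 → 32 → 13 → 10 → 1  — happy
405: 405 → 41 → 17 → 50 → 25 → 29 → 85 → 89 → 145 → 42 → 20 → 4 → 16 → 37 → 58 → 89  — not happy
406: 406 → 52 → 29 → 85 → 89 → 145 → 42 → 20 → 4 → 16 → 37 → 58 → 89  — not happy
407: 407 → 65 → 61 → 37 → 58 → 89 → 145 → 42 → 20 → 4 → 16 → 37  — not happy
408: 408 → 80 → 64 → 52 → 29 → 85 → 89 → 145 → 42 → 20 → 4 → 16 → 37 → 58 → 89  — not happy
409: 409 → 97 → 130 → 10 → 1  — happy
410: 410 → 17 → 50 → 25 → 29 → 85 → 89 → 145 → 42 → 20 → 4 → 16 → 37 → 58 → 89  — not happy
happy: 404, 409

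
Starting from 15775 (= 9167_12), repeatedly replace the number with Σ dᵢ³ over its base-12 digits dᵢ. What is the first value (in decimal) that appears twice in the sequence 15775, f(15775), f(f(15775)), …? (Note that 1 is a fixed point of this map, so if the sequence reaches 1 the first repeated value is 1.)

1539

15775 = (9,1,6,7)_12 → 9³ + 1³ + 6³ + 7³ = 729 + 1 + 216 + 343 = 1289
1289 = (8,11,5)_12 → 8³ + 11³ + 5³ = 512 + 1331 + 125 = 1968
1968 = (1,1,8,0)_12 → 1³ + 1³ + 8³ + 0³ = 1 + 1 + 512 + 0 = 514
514 = (3,6,10)_12 → 3³ + 6³ + 10³ = 27 + 216 + 1000 = 1243
1243 = (8,7,7)_12 → 8³ + 7³ + 7³ = 512 + 343 + 343 = 1198
1198 = (8,3,10)_12 → 8³ + 3³ + 10³ = 512 + 27 + 1000 = 1539
1539 = (10,8,3)_12 → 10³ + 8³ + 3³ = 1000 + 512 + 27 = 1539  — 1539 already appeared earlier.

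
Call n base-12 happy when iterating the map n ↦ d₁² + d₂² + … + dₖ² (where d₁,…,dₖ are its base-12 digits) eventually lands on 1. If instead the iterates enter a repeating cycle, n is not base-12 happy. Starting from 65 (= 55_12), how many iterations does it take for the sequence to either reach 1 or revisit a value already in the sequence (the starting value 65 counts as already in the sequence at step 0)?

3

65 = (5,5)_12 → 5² + 5² = 50
50 = (4,2)_12 → 4² + 2² = 20
20 = (1,8)_12 → 1² + 8² = 65  — 65 repeats.
That took 3 steps.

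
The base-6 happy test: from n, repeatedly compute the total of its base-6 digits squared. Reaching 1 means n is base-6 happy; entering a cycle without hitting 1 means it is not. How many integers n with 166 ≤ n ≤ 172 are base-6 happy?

1

166: 166 → 41 → 26 → 20 → 13 → 5 → 25 → 17 → 29 → 41  — not base-6 happy
167: 167 → 50 → 9 → 10 → 17 → 29 → 41 → 26 → 20 → 13 → 5 → 25 → 17  — not base-6 happy
168: 168 → 32 → 29 → 41 → 26 → 20 → 13 → 5 → 25 → 17 → 29  — not base-6 happy
169: 169 → 33 → 34 → 41 → 26 → 20 → 13 → 5 → 25 → 17 → 29 → 41  — not base-6 happy
170: 170 → 36 → 1  — base-6 happy
171: 171 → 41 → 26 → 20 → 13 → 5 → 25 → 17 → 29 → 41  — not base-6 happy
172: 172 → 48 → 5 → 25 → 17 → 29 → 41 → 26 → 20 → 13 → 5  — not base-6 happy
base-6 happy: 170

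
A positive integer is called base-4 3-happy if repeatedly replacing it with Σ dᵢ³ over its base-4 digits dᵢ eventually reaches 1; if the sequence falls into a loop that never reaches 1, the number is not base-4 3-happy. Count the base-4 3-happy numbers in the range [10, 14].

10: 10 → 16 → 1  (reaches 1)
11: 11 → 35 → 35  (repeats 35)
12: 12 → 27 → 36 → 9 → 9  (repeats 9)
13: 13 → 28 → 28  (repeats 28)
14: 14 → 35 → 35  (repeats 35)
base-4 3-happy: 10

1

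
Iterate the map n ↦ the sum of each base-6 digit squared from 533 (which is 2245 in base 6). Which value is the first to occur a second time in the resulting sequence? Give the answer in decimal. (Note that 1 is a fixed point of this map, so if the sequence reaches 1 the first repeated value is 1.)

533 = (2,2,4,5)_6 → 2² + 2² + 4² + 5² = 49
49 = (1,2,1)_6 → 1² + 2² + 1² = 6
6 = (1,0)_6 → 1² + 0² = 1  — reached the fixed point 1.
1 → 1, so 1 is the first repeated value.

1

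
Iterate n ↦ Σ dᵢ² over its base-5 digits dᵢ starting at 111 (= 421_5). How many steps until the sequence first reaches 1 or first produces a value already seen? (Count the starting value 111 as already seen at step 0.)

4

111 = (4,2,1)_5 → 4² + 2² + 1² = 21
21 = (4,1)_5 → 4² + 1² = 17
17 = (3,2)_5 → 3² + 2² = 13
13 = (2,3)_5 → 2² + 3² = 13  — 13 repeats.
That took 4 steps.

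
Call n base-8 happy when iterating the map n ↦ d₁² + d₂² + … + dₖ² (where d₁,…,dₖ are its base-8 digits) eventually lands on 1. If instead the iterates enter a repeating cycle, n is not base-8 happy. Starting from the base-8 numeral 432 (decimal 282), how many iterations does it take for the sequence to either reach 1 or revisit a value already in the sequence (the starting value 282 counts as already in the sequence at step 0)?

4

282 = (4,3,2)_8 → 4² + 3² + 2² = 29
29 = (3,5)_8 → 3² + 5² = 34
34 = (4,2)_8 → 4² + 2² = 20
20 = (2,4)_8 → 2² + 4² = 20  — 20 repeats.
That took 4 steps.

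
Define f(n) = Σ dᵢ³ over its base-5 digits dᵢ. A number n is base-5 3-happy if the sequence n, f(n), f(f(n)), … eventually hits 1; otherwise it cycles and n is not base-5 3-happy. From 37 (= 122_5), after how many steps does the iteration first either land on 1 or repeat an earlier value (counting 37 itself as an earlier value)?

5

37 = (1,2,2)_5 → 17
17 = (3,2)_5 → 35
35 = (1,2,0)_5 → 9
9 = (1,4)_5 → 65
65 = (2,3,0)_5 → 35  — 35 repeats.
That took 5 steps.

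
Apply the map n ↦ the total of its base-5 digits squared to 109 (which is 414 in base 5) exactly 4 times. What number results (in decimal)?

109 = (4,1,4)_5 → 4² + 1² + 4² = 33
33 = (1,1,3)_5 → 1² + 1² + 3² = 11
11 = (2,1)_5 → 2² + 1² = 5
5 = (1,0)_5 → 1² + 0² = 1

1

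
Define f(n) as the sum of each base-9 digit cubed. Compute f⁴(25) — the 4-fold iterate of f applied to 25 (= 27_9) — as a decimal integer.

25 = (2,7)_9 → 2³ + 7³ = 351
351 = (4,3,0)_9 → 4³ + 3³ + 0³ = 91
91 = (1,1,1)_9 → 1³ + 1³ + 1³ = 3
3 = (3)_9 → 3³ = 27

27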